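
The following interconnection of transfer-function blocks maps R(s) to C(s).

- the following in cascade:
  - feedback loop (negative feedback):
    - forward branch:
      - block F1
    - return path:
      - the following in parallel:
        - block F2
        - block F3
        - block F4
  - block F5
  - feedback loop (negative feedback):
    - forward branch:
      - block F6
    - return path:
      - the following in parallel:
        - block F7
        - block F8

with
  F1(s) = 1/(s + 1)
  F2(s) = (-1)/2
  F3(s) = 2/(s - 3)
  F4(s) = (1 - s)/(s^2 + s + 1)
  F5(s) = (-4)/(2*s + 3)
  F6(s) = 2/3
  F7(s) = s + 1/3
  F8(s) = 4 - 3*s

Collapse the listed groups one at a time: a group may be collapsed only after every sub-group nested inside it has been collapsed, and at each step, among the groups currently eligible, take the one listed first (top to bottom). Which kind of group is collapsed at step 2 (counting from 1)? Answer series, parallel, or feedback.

Answer: feedback

Working:
[1] parallel reduction of F2, F3, F4
[2] apply the feedback formula to F1, (F2+F3+F4)
[3] add F7, F8 (parallel)
[4] apply the feedback formula to F6, (F7+F8)
[5] cascade [F1/(1+F1*(F2+F3+F4))], F5, [F6/(1+F6*(F7+F8))]
So the answer for step 2 is feedback.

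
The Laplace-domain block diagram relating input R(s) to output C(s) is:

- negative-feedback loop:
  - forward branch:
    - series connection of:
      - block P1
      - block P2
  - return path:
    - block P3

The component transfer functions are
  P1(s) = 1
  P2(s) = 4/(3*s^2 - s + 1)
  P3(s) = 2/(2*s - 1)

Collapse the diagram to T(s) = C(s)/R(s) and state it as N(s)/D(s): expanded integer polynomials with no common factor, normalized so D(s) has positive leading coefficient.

First reduce the diagram to T(s).

1. cascade P1, P2 = 4/(3*s^2 - s + 1)
2. apply the feedback formula to (P1*P2), P3, giving the overall T(s)

Answer: (8*s - 4)/(6*s^3 - 5*s^2 + 3*s + 7)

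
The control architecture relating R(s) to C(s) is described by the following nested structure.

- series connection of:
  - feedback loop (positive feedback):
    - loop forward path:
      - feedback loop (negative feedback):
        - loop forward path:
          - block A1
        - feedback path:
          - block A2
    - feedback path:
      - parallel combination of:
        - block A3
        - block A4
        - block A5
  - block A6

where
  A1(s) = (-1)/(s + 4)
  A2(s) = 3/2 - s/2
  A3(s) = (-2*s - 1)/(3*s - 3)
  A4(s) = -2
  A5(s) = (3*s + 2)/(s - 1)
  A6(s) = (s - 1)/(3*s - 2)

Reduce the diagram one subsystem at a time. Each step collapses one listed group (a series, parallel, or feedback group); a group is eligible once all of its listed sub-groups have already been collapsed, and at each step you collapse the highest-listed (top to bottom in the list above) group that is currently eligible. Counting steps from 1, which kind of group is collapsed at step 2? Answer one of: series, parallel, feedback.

Answer: parallel

Working:
1. reduce the feedback loop with forward A1 and return A2
2. reduce the parallel group A3, A4, A5
3. close the feedback loop around [A1/(1+A1*A2)], (A3+A4+A5)
4. multiply [[A1/(1+A1*A2)]/(1-[A1/(1+A1*A2)]*(A3+A4+A5))], A6 (series)
At step 2 the group reduced is parallel.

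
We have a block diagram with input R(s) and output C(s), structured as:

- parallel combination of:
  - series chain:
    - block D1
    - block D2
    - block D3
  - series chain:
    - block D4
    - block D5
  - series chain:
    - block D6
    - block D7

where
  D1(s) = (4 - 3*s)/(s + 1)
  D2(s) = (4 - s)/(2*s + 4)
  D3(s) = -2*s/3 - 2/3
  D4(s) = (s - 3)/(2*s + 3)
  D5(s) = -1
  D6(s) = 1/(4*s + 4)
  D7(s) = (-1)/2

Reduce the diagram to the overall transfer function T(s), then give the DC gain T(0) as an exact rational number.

The answer is -43/24.

Reasoning:
Step 1: cascade D1, D2, D3 = (-3*s^2 + 16*s - 16)/(3*s + 6)
Step 2: cascade D4, D5 = (3 - s)/(2*s + 3)
Step 3: reduce the series chain D6, D7 = (-1)/(8*s + 8)
Step 4: parallel reduction of (D1*D2*D3), (D4*D5), (D6*D7) = (-48*s^4 + 112*s^3 + 306*s^2 - 109*s - 258)/(48*s^3 + 216*s^2 + 312*s + 144)
That last expression is T(s); at s = 0 only the constant terms survive, so T(0) = -258/144 = -43/24.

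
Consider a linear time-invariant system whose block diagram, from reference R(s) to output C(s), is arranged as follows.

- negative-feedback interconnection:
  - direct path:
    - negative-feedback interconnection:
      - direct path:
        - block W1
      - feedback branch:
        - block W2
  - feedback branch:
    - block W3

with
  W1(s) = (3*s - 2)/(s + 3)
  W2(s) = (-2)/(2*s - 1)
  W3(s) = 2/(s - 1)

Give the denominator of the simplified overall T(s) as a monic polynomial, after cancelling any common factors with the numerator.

Step 1 - close the feedback loop around W1, W2: (6*s^2 - 7*s + 2)/(2*s^2 - s + 1)
Step 2 - collapse the loop ([W1/(1+W1*W2)] forward, W3 return): (6*s^3 - 13*s^2 + 9*s - 2)/(2*s^3 + 9*s^2 - 12*s + 3)
That last expression is T(s), already simplified. Scaling its denominator by 1/2 (the reciprocal of the leading coefficient) yields the monic denominator.

Final answer: s^3 + 9*s^2/2 - 6*s + 3/2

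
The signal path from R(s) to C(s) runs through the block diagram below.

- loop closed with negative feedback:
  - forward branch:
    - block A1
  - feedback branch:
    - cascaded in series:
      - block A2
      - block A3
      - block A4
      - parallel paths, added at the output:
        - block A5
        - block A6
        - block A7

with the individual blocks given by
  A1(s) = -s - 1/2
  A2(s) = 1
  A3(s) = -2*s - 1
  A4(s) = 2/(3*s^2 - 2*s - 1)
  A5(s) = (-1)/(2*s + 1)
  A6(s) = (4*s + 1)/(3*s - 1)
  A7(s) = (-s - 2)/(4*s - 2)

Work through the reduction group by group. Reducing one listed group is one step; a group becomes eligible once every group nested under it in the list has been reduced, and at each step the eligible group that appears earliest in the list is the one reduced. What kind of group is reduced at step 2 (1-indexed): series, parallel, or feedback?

Step 1: sum the parallel branches A5, A6, A7
Step 2: series reduction of A2, A3, A4, (A5+A6+A7)
Step 3: close the feedback loop around A1, (A2*A3*A4*(A5+A6+A7))
The group at step 2 is a series group.

Hence the answer: series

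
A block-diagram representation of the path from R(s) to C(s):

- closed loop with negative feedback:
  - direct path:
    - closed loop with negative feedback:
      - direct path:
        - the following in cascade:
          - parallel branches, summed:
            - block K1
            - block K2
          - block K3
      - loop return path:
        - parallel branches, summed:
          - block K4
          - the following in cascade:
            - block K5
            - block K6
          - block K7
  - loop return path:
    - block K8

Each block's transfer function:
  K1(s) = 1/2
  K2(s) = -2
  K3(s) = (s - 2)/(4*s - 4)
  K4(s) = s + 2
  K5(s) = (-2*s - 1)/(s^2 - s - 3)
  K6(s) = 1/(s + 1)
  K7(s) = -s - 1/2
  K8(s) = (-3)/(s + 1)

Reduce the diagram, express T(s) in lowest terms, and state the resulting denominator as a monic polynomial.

(1) sum the parallel branches K1, K2: (-3)/2
(2) reduce the series chain (K1+K2), K3: (6 - 3*s)/(8*s - 8)
(3) cascade K5, K6: (-2*s - 1)/(s^3 - 4*s - 3)
(4) reduce the parallel group K4, (K5*K6), K7: (3*s^3 - 16*s - 11)/(2*s^3 - 8*s - 6)
(5) close the feedback loop around ((K1+K2)*K3), (K4+(K5*K6)+K7): (-6*s^4 + 12*s^3 + 24*s^2 - 30*s - 36)/(7*s^4 + 2*s^3 - 16*s^2 - 47*s - 18)
(6) feedback reduction of [((K1+K2)*K3)/(1+((K1+K2)*K3)*(K4+(K5*K6)+K7))], K8: (-6*s^4 + 12*s^3 + 24*s^2 - 30*s - 36)/(7*s^4 + 20*s^3 - 70*s^2 - 65*s + 90)
No further cancellation is possible in the step-6 result, so that is T(s). Its denominator becomes monic after dividing by the leading coefficient 7.

Final answer: s^4 + 20*s^3/7 - 10*s^2 - 65*s/7 + 90/7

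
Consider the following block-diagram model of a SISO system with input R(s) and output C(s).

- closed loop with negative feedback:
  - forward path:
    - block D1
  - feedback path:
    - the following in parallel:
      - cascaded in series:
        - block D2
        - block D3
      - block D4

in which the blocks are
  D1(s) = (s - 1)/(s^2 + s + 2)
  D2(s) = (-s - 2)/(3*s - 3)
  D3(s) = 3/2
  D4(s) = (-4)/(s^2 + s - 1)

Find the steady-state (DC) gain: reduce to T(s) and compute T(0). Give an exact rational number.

Step 1. reduce the series chain D2, D3: (-s - 2)/(2*s - 2)
Step 2. parallel reduction of (D2*D3), D4: (-s^3 - 3*s^2 - 9*s + 10)/(2*s^3 - 4*s + 2)
Step 3. feedback reduction of D1, ((D2*D3)+D4): (2*s^3 - 4*s + 2)/(2*s^4 + 3*s^3 + s^2 - 7*s + 6)
Evaluating the step-3 result (the overall T(s)) at s = 0 gives T(0) = 2/6 = 1/3.

Final answer: 1/3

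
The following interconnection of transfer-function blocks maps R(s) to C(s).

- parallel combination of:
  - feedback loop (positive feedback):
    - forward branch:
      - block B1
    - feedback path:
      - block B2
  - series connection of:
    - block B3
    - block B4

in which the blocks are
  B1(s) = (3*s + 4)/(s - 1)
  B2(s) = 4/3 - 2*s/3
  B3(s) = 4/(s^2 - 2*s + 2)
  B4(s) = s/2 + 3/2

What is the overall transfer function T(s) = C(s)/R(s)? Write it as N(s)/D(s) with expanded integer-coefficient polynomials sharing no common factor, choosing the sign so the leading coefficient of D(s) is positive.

First reduce the diagram to T(s).

1. reduce the feedback loop with forward B1 and return B2 = (9*s + 12)/(6*s^2 - s - 19)
2. combine B3, B4 in series = (2*s + 6)/(s^2 - 2*s + 2)
3. add [B1/(1-B1*B2)], (B3*B4) (parallel), which is the overall transfer function T(s) = C(s)/R(s) in lowest terms

Answer: (21*s^3 + 28*s^2 - 50*s - 90)/(6*s^4 - 13*s^3 - 5*s^2 + 36*s - 38)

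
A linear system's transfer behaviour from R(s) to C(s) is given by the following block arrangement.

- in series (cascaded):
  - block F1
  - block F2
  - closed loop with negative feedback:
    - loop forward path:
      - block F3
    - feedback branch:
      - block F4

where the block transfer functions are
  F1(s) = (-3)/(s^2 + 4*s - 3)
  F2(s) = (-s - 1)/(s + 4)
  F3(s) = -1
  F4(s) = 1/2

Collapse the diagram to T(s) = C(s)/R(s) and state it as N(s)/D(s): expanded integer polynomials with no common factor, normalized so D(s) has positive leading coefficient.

Answer: (-6*s - 6)/(s^3 + 8*s^2 + 13*s - 12)

Working:
Step 1: close the feedback loop around F3, F4; result -2
Step 2: cascade F1, F2, [F3/(1+F3*F4)] - this is the overall T(s), already in the required normalized form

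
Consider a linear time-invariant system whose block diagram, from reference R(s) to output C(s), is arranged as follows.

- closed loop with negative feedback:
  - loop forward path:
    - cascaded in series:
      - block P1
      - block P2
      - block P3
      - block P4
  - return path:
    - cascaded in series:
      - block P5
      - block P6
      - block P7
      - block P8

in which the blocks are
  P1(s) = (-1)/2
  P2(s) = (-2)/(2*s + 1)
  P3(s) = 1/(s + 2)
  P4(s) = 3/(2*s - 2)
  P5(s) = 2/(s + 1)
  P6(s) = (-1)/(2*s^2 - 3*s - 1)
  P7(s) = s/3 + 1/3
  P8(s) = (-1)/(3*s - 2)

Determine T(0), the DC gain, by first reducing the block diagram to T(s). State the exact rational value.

[1] cascade P1, P2, P3, P4 -> 3/(4*s^3 + 6*s^2 - 6*s - 4)
[2] combine P5, P6, P7, P8 in series -> 2/(18*s^3 - 39*s^2 + 9*s + 6)
[3] reduce the feedback loop with forward (P1*P2*P3*P4) and return (P5*P6*P7*P8) -> (18*s^3 - 39*s^2 + 9*s + 6)/(24*s^6 - 16*s^5 - 102*s^4 + 80*s^3 + 46*s^2 - 24*s - 6)
Evaluating the step-3 result (the overall T(s)) at s = 0 gives T(0) = 6/(-6) = -1.

Final answer: -1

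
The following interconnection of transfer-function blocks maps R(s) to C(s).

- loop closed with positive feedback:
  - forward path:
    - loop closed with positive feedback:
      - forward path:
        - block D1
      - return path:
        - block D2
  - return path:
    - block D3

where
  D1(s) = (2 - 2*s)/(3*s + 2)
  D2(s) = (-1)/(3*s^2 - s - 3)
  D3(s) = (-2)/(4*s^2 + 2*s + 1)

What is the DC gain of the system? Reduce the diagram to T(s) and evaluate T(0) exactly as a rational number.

[1] collapse the loop (D1 forward, D2 return) gives (-6*s^3 + 8*s^2 + 4*s - 6)/(9*s^3 + 3*s^2 - 13*s - 4)
[2] collapse the loop ([D1/(1-D1*D2)] forward, D3 return) gives (-24*s^5 + 20*s^4 + 26*s^3 - 8*s^2 - 8*s - 6)/(36*s^5 + 30*s^4 - 49*s^3 - 23*s^2 - 13*s - 16)
Step 2 gives the overall T(s). Then T(0) = -6/(-16) = 3/8.

Hence the answer: 3/8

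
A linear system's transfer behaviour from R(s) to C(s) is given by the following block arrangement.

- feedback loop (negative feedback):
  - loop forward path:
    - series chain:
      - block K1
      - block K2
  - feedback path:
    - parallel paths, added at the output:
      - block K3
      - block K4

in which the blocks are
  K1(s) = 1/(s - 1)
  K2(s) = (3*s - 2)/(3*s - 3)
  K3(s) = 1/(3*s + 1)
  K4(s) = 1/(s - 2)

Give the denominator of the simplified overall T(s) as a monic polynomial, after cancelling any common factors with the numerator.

First reduce the diagram to T(s).

(1) cascade K1, K2 -> (3*s - 2)/(3*s^2 - 6*s + 3)
(2) reduce the parallel group K3, K4 -> (4*s - 1)/(3*s^2 - 5*s - 2)
(3) reduce the feedback loop with forward (K1*K2) and return (K3+K4) -> (9*s^3 - 21*s^2 + 4*s + 4)/(9*s^4 - 33*s^3 + 45*s^2 - 14*s - 4)
That last expression is T(s), already simplified. Scaling its denominator by 1/9 (the reciprocal of the leading coefficient) yields the monic denominator.

Answer: s^4 - 11*s^3/3 + 5*s^2 - 14*s/9 - 4/9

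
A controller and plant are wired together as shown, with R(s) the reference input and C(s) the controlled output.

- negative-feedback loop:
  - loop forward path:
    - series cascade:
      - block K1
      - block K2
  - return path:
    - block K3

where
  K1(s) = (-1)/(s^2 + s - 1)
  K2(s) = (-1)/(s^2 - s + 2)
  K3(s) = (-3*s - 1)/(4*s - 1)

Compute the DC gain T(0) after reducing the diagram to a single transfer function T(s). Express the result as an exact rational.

First reduce the diagram to T(s).

Step 1 - series reduction of K1, K2, giving 1/(s^4 + 3*s - 2)
Step 2 - close the feedback loop around (K1*K2), K3, giving (4*s - 1)/(4*s^5 - s^4 + 12*s^2 - 14*s + 1)
Evaluating the step-2 result (the overall T(s)) at s = 0 gives T(0) = -1/1 = -1.

Answer: -1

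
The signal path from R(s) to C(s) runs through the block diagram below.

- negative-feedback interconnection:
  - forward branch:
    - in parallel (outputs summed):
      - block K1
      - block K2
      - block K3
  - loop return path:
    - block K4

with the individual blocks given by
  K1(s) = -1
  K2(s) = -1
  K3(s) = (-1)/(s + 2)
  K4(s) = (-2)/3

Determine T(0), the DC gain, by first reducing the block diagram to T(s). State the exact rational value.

Reducing step by step:

1. add K1, K2, K3 (parallel) = (-2*s - 5)/(s + 2)
2. reduce the feedback loop with forward (K1+K2+K3) and return K4 = (-6*s - 15)/(7*s + 16)
Step 2 gives the overall T(s). Then T(0) = -15/16.

Answer: -15/16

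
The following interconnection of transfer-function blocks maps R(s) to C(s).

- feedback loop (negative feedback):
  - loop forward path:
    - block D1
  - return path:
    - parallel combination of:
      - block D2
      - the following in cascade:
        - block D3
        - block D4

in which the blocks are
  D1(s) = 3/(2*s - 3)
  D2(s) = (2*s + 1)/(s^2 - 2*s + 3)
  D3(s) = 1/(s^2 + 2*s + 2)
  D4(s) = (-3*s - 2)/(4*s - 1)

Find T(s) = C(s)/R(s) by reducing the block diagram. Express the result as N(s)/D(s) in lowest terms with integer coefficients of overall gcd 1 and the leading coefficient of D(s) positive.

First reduce the diagram to T(s).

Step 1. series reduction of D3, D4; result (-3*s - 2)/(4*s^3 + 7*s^2 + 6*s - 2)
Step 2. combine D2, (D3*D4) in parallel; result (8*s^4 + 15*s^3 + 23*s^2 - 3*s - 8)/(4*s^5 - s^4 + 4*s^3 + 7*s^2 + 22*s - 6)
Step 3. close the feedback loop around D1, (D2+(D3*D4)), giving the overall T(s)

Answer: (12*s^5 - 3*s^4 + 12*s^3 + 21*s^2 + 66*s - 18)/(8*s^6 - 14*s^5 + 35*s^4 + 47*s^3 + 92*s^2 - 87*s - 6)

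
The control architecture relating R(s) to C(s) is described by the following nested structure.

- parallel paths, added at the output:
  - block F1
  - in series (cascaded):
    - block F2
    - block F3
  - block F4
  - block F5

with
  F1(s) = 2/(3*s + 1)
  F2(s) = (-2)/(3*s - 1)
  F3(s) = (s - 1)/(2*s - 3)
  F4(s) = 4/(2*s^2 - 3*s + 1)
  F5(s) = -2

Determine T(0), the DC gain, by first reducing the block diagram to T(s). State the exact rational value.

The answer is 14/3.

Reasoning:
Step 1. reduce the series chain F2, F3; result (2 - 2*s)/(6*s^2 - 11*s + 3)
Step 2. combine F1, (F2*F3), F4, F5 in parallel; result (-72*s^5 + 228*s^4 - 172*s^3 - 2*s^2 - 28*s + 14)/(36*s^5 - 108*s^4 + 95*s^3 - 15*s^2 - 11*s + 3)
Evaluating the step-2 result (the overall T(s)) at s = 0 gives T(0) = 14/3.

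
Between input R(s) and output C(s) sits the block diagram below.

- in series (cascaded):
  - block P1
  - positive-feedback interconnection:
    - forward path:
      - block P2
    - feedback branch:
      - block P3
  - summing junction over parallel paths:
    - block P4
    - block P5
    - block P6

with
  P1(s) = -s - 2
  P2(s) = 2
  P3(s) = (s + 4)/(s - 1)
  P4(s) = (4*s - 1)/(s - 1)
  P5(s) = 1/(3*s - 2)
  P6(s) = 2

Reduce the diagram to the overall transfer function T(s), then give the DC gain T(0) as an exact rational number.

Reducing step by step:

Step 1. reduce the feedback loop with forward P2 and return P3; result (2 - 2*s)/(s + 9)
Step 2. reduce the parallel group P4, P5, P6; result (18*s^2 - 20*s + 5)/(3*s^2 - 5*s + 2)
Step 3. multiply P1, [P2/(1-P2*P3)], (P4+P5+P6) (series); result (36*s^3 + 32*s^2 - 70*s + 20)/(3*s^2 + 25*s - 18)
Step 3 gives the overall T(s). Then T(0) = 20/(-18) = -10/9.

Answer: -10/9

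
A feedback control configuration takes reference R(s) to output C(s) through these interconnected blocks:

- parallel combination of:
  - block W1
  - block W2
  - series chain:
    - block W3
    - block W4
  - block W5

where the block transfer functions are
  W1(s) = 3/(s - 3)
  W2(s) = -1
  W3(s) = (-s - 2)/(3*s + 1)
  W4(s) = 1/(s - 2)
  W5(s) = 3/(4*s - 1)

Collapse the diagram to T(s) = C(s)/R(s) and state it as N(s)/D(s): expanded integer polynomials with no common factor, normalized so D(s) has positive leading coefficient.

Answer: (-12*s^4 + 100*s^3 - 172*s^2 + 42*s + 24)/(12*s^4 - 59*s^3 + 66*s^2 + 11*s - 6)

Working:
[1] reduce the series chain W3, W4 -> (-s - 2)/(3*s^2 - 5*s - 2)
[2] parallel reduction of W1, W2, (W3*W4), W5, which is the overall transfer function T(s) = C(s)/R(s) in lowest terms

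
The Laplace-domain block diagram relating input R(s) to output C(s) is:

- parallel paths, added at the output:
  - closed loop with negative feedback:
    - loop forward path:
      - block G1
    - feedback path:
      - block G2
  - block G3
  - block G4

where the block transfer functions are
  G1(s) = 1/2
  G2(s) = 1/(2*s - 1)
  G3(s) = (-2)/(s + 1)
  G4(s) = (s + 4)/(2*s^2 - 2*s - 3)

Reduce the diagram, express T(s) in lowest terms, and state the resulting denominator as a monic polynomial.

Reducing step by step:

Step 1. apply the feedback formula to G1, G2: (2*s - 1)/(4*s - 1)
Step 2. sum the parallel branches [G1/(1+G1*G2)], G3, G4: (4*s^4 - 14*s^3 + 29*s^2 + 30*s - 7)/(8*s^4 - 2*s^3 - 20*s^2 - 7*s + 3)
T(s) is the step-2 result (common factors already cancelled). Leading coefficient of the denominator: 8. Divide through by 8 for the monic polynomial.

Answer: s^4 - s^3/4 - 5*s^2/2 - 7*s/8 + 3/8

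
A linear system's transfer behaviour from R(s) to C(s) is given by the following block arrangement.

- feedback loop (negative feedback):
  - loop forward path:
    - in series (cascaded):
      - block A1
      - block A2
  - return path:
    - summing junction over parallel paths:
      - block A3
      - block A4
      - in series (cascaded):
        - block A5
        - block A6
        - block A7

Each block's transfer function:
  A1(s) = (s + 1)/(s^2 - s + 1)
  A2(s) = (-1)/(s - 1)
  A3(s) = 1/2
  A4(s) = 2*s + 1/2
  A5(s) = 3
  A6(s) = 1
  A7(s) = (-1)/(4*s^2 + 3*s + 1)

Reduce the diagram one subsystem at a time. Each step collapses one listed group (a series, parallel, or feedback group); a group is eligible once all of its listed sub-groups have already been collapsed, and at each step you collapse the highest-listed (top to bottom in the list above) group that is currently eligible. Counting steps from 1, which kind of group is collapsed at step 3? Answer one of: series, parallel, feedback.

Answer: parallel

Working:
Step 1. cascade A1, A2
Step 2. multiply A5, A6, A7 (series)
Step 3. add A3, A4, (A5*A6*A7) (parallel)
Step 4. reduce the feedback loop with forward (A1*A2) and return (A3+A4+(A5*A6*A7))
The group at step 3 is a parallel group.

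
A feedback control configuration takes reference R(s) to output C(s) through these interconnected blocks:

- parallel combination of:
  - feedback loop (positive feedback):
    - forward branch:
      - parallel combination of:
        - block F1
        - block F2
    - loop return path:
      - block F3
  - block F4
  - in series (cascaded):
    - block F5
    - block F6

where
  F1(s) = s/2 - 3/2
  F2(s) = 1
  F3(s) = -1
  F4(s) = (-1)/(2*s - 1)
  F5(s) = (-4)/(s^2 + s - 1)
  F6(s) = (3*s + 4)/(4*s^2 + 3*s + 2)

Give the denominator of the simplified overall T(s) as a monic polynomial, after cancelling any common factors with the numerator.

First reduce the diagram to T(s).

Step 1 - sum the parallel branches F1, F2: s/2 - 1/2
Step 2 - reduce the feedback loop with forward (F1+F2) and return F3: (s - 1)/(s + 1)
Step 3 - multiply F5, F6 (series): (-12*s - 16)/(4*s^4 + 7*s^3 + s^2 - s - 2)
Step 4 - add [(F1+F2)/(1-(F1+F2)*F3)], F4, (F5*F6) (parallel): (8*s^6 - 2*s^5 - 26*s^4 - 30*s^3 - 44*s^2 + 4*s + 16)/(8*s^6 + 18*s^5 + 5*s^4 - 8*s^3 - 6*s^2 - s + 2)
The result of step 4 is T(s) in lowest terms. Its denominator has leading coefficient 8; dividing the denominator through by 8 makes it monic.

Answer: s^6 + 9*s^5/4 + 5*s^4/8 - s^3 - 3*s^2/4 - s/8 + 1/4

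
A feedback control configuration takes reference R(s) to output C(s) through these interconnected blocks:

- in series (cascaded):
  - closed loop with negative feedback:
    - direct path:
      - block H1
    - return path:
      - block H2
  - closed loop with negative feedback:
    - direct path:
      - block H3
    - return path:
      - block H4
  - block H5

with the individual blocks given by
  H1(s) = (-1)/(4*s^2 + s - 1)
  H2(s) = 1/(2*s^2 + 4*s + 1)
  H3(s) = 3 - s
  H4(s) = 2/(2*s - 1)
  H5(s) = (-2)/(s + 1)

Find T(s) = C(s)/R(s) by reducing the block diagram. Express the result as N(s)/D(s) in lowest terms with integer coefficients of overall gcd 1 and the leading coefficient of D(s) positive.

Answer: (-8*s^4 + 12*s^3 + 40*s^2 - 10*s - 6)/(40*s^5 + 130*s^4 + 120*s^3 + 15*s^2 - 25*s - 10)

Working:
[1] collapse the loop (H1 forward, H2 return); result (-2*s^2 - 4*s - 1)/(8*s^4 + 18*s^3 + 6*s^2 - 3*s - 2)
[2] feedback reduction of H3, H4; result -2*s^2/5 + 7*s/5 - 3/5
[3] reduce the series chain [H1/(1+H1*H2)], [H3/(1+H3*H4)], H5; the result is T(s) itself (integer coefficients, no common factor, positive leading denominator coefficient)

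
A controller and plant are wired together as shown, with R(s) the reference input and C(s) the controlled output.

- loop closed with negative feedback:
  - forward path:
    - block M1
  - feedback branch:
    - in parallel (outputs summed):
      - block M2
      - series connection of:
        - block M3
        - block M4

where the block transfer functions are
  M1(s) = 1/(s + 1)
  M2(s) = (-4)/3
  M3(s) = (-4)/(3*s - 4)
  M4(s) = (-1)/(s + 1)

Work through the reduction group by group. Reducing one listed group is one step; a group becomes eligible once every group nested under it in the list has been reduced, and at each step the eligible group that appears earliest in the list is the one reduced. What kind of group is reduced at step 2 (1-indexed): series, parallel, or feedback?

Answer: parallel

Working:
Step 1. cascade M3, M4
Step 2. sum the parallel branches M2, (M3*M4)
Step 3. feedback reduction of M1, (M2+(M3*M4))
Step 2: parallel.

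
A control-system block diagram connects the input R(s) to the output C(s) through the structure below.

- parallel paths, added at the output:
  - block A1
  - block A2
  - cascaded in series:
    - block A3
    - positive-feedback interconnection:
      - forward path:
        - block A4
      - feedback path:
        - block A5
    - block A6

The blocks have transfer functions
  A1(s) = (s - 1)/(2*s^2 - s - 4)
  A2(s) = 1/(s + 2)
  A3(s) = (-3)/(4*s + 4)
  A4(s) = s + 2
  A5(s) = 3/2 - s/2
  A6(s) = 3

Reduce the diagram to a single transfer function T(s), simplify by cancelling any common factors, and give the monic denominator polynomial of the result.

First reduce the diagram to T(s).

(1) collapse the loop (A4 forward, A5 return) gives (2*s + 4)/(s^2 - s - 4)
(2) multiply A3, [A4/(1-A4*A5)], A6 (series) gives (-9*s - 18)/(2*s^3 - 10*s - 8)
(3) add A1, A2, (A3*[A4/(1-A4*A5)]*A6) (parallel) gives (6*s^5 - 18*s^4 - 105*s^3 - 24*s^2 + 240*s + 192)/(4*s^6 + 6*s^5 - 32*s^4 - 62*s^3 + 36*s^2 + 128*s + 64)
T(s) is the step-3 result (common factors already cancelled). Leading coefficient of the denominator: 4. Divide through by 4 for the monic polynomial.

Answer: s^6 + 3*s^5/2 - 8*s^4 - 31*s^3/2 + 9*s^2 + 32*s + 16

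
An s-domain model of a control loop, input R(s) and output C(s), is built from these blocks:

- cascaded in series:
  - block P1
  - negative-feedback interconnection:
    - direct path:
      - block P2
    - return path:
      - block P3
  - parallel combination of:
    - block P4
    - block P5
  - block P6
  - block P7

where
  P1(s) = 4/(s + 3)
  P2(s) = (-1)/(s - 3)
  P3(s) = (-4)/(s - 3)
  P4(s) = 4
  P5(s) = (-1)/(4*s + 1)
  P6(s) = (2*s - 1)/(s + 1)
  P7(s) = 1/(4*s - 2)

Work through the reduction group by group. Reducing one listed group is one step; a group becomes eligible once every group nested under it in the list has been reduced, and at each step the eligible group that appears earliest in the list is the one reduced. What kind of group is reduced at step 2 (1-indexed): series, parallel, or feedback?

Step 1 - collapse the loop (P2 forward, P3 return)
Step 2 - combine P4, P5 in parallel
Step 3 - reduce the series chain P1, [P2/(1+P2*P3)], (P4+P5), P6, P7
At step 2 the group reduced is parallel.

Hence the answer: parallel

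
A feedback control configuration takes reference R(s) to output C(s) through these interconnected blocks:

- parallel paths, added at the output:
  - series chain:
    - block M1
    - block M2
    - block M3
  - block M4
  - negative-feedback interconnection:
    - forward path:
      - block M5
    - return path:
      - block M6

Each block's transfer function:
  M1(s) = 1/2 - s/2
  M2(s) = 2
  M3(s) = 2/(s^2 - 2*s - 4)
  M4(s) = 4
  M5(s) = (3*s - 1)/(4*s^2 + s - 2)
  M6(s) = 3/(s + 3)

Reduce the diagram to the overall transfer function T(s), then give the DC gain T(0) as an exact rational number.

(1) series reduction of M1, M2, M3 gives (2 - 2*s)/(s^2 - 2*s - 4)
(2) reduce the feedback loop with forward M5 and return M6 gives (3*s^2 + 8*s - 3)/(4*s^3 + 13*s^2 + 10*s - 9)
(3) sum the parallel branches (M1*M2*M3), M4, [M5/(1+M5*M6)] gives (16*s^5 + 15*s^4 - 144*s^3 - 349*s^2 - 76*s + 138)/(4*s^5 + 5*s^4 - 32*s^3 - 81*s^2 - 22*s + 36)
Evaluating the step-3 result (the overall T(s)) at s = 0 gives T(0) = 138/36 = 23/6.

Answer: 23/6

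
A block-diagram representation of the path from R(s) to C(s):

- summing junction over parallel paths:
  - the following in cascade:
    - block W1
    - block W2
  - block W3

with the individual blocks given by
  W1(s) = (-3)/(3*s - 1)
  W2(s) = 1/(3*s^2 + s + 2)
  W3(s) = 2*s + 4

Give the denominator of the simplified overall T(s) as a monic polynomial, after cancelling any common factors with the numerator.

The answer is s^3 + 5*s/9 - 2/9.

Reasoning:
[1] cascade W1, W2, giving (-3)/(9*s^3 + 5*s - 2)
[2] add (W1*W2), W3 (parallel), giving (18*s^4 + 36*s^3 + 10*s^2 + 16*s - 11)/(9*s^3 + 5*s - 2)
T(s) is the step-2 result (common factors already cancelled). Leading coefficient of the denominator: 9. Divide through by 9 for the monic polynomial.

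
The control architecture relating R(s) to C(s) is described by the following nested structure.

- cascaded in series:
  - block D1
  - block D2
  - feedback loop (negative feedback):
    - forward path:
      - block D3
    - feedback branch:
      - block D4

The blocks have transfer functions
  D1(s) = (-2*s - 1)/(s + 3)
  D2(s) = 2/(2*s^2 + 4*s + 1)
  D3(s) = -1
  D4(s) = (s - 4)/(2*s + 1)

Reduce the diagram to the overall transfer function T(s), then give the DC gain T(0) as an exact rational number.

(1) feedback reduction of D3, D4; result (-2*s - 1)/(s + 5)
(2) series reduction of D1, D2, [D3/(1+D3*D4)]; result (8*s^2 + 8*s + 2)/(2*s^4 + 20*s^3 + 63*s^2 + 68*s + 15)
Step 2 gives the overall T(s). Then T(0) = 2/15.

Answer: 2/15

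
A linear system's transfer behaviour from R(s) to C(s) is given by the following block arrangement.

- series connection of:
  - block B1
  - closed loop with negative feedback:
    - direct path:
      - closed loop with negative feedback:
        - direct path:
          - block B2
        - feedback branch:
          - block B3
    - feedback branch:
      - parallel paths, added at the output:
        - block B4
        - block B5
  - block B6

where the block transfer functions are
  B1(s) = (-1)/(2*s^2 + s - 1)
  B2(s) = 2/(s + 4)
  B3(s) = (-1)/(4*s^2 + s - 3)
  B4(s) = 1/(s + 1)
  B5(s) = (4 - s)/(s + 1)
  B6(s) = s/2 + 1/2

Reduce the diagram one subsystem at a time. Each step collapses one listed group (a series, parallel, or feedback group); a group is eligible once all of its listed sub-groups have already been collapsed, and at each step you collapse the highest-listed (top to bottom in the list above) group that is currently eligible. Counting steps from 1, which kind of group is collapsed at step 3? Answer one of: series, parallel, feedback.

Reducing step by step:

Step 1 - feedback reduction of B2, B3
Step 2 - sum the parallel branches B4, B5
Step 3 - collapse the loop ([B2/(1+B2*B3)] forward, (B4+B5) return)
Step 4 - cascade B1, [[B2/(1+B2*B3)]/(1+[B2/(1+B2*B3)]*(B4+B5))], B6
Step 3: feedback.

Answer: feedback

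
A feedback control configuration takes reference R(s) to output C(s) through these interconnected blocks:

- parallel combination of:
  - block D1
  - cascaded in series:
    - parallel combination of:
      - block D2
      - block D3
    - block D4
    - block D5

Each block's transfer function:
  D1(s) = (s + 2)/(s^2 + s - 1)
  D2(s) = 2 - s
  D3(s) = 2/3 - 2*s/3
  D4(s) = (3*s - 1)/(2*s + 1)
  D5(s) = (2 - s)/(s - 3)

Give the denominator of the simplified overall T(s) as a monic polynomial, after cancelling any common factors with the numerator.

Answer: s^4 - 3*s^3/2 - 5*s^2 + s + 3/2

Working:
Step 1. combine D2, D3 in parallel -> 8/3 - 5*s/3
Step 2. multiply (D2+D3), D4, D5 (series) -> (15*s^3 - 59*s^2 + 66*s - 16)/(6*s^2 - 15*s - 9)
Step 3. add D1, ((D2+D3)*D4*D5) (parallel) -> (15*s^5 - 44*s^4 - 2*s^3 + 106*s^2 - 121*s - 2)/(6*s^4 - 9*s^3 - 30*s^2 + 6*s + 9)
No further cancellation is possible in the step-3 result, so that is T(s). Its denominator becomes monic after dividing by the leading coefficient 6.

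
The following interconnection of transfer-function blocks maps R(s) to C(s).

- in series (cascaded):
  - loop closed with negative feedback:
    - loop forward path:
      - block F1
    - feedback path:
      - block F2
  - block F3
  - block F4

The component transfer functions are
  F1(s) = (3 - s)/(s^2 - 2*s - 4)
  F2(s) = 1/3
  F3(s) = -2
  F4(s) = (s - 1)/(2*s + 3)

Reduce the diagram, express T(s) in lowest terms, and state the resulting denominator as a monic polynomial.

First reduce the diagram to T(s).

1. apply the feedback formula to F1, F2 = (9 - 3*s)/(3*s^2 - 7*s - 9)
2. reduce the series chain [F1/(1+F1*F2)], F3, F4 = (6*s^2 - 24*s + 18)/(6*s^3 - 5*s^2 - 39*s - 27)
Step 2 gives the fully reduced T(s), with no common factor left to cancel. The denominator's leading coefficient is 6, so divide each of its coefficients by 6 to get the monic form.

Answer: s^3 - 5*s^2/6 - 13*s/2 - 9/2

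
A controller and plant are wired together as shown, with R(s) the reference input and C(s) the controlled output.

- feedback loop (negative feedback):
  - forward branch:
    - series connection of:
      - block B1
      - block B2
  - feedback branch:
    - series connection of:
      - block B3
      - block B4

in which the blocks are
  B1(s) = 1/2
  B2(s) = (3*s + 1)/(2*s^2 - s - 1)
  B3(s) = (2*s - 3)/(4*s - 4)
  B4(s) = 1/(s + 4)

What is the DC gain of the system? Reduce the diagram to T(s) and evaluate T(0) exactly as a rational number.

Step 1. series reduction of B1, B2 = (3*s + 1)/(4*s^2 - 2*s - 2)
Step 2. cascade B3, B4 = (2*s - 3)/(4*s^2 + 12*s - 16)
Step 3. apply the feedback formula to (B1*B2), (B3*B4) = (12*s^3 + 40*s^2 - 36*s - 16)/(16*s^4 + 40*s^3 - 90*s^2 + s + 29)
Evaluating the step-3 result (the overall T(s)) at s = 0 gives T(0) = -16/29.

Answer: -16/29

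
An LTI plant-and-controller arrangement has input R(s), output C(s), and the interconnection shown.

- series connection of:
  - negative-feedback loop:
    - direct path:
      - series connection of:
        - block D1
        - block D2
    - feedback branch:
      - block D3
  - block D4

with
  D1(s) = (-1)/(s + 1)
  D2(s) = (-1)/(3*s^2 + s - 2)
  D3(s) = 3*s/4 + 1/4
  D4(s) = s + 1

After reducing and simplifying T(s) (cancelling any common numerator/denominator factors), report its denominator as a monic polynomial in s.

[1] reduce the series chain D1, D2: 1/(3*s^3 + 4*s^2 - s - 2)
[2] feedback reduction of (D1*D2), D3: 4/(12*s^3 + 16*s^2 - s - 7)
[3] cascade [(D1*D2)/(1+(D1*D2)*D3)], D4: (4*s + 4)/(12*s^3 + 16*s^2 - s - 7)
The result of step 3 is T(s) in lowest terms. Its denominator has leading coefficient 12; dividing the denominator through by 12 makes it monic.

Therefore the answer is s^3 + 4*s^2/3 - s/12 - 7/12.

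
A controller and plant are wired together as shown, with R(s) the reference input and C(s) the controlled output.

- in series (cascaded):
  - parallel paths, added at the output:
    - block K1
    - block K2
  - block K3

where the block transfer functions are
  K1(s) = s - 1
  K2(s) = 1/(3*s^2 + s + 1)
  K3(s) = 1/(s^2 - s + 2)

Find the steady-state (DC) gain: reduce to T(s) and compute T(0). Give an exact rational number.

1. add K1, K2 (parallel), giving (3*s^3 - 2*s^2)/(3*s^2 + s + 1)
2. combine (K1+K2), K3 in series, giving (3*s^3 - 2*s^2)/(3*s^4 - 2*s^3 + 6*s^2 + s + 2)
That last expression is T(s); at s = 0 only the constant terms survive, so T(0) = 0/2 = 0.

Therefore the answer is 0.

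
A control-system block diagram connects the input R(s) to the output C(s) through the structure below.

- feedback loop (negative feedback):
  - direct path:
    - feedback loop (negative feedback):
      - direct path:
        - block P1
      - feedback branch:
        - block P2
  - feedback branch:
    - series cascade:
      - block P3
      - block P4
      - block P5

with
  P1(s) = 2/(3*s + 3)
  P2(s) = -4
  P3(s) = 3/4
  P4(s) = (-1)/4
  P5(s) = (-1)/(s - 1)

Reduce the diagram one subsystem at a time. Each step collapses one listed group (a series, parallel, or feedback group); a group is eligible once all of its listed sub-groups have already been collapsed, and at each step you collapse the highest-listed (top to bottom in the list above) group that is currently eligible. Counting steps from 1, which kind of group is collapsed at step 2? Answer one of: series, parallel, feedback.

The answer is series.

Reasoning:
1. reduce the feedback loop with forward P1 and return P2
2. series reduction of P3, P4, P5
3. close the feedback loop around [P1/(1+P1*P2)], (P3*P4*P5)
At step 2 the group reduced is series.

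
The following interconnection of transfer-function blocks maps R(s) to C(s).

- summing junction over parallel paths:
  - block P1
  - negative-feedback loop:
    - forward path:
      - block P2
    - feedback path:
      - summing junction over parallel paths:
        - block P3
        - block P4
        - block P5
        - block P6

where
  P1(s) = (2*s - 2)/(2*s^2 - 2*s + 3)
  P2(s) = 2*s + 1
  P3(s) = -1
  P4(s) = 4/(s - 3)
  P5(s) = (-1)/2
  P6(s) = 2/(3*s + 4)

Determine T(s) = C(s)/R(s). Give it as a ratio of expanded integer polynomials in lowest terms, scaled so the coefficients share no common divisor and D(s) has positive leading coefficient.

[1] add P3, P4, P5, P6 (parallel) = (-9*s^2 + 43*s + 56)/(6*s^2 - 10*s - 24)
[2] collapse the loop (P2 forward, (P3+P4+P5+P6) return) = (-12*s^3 + 14*s^2 + 58*s + 24)/(18*s^3 - 83*s^2 - 145*s - 32)
[3] parallel reduction of P1, [P2/(1+P2*(P3+P4+P5+P6))] - this is the overall T(s), already in the required normalized form

Final answer: (-24*s^5 + 88*s^4 - 150*s^3 - 150*s^2 + 352*s + 136)/(36*s^5 - 202*s^4 - 70*s^3 - 23*s^2 - 371*s - 96)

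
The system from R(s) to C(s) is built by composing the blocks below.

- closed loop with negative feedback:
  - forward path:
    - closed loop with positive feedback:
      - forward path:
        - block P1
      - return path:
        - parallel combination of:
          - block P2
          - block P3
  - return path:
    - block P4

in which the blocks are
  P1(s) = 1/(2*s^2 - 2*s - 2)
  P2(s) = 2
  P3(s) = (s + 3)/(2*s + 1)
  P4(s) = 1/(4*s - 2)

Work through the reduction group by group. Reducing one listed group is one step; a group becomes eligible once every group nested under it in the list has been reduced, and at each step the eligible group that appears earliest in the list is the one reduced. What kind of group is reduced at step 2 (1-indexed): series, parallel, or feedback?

Step 1 - reduce the parallel group P2, P3
Step 2 - close the feedback loop around P1, (P2+P3)
Step 3 - reduce the feedback loop with forward [P1/(1-P1*(P2+P3))] and return P4
So the answer for step 2 is feedback.

Answer: feedback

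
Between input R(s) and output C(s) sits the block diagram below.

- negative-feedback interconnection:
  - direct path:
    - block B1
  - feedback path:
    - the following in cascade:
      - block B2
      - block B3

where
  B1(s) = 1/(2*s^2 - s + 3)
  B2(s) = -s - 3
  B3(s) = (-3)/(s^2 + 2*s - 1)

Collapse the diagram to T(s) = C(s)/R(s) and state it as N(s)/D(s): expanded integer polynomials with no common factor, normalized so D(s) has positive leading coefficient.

The answer is (s^2 + 2*s - 1)/(2*s^4 + 3*s^3 - s^2 + 10*s + 6).

Reasoning:
[1] reduce the series chain B2, B3 = (3*s + 9)/(s^2 + 2*s - 1)
[2] apply the feedback formula to B1, (B2*B3): this yields T(s), and no further normalization is needed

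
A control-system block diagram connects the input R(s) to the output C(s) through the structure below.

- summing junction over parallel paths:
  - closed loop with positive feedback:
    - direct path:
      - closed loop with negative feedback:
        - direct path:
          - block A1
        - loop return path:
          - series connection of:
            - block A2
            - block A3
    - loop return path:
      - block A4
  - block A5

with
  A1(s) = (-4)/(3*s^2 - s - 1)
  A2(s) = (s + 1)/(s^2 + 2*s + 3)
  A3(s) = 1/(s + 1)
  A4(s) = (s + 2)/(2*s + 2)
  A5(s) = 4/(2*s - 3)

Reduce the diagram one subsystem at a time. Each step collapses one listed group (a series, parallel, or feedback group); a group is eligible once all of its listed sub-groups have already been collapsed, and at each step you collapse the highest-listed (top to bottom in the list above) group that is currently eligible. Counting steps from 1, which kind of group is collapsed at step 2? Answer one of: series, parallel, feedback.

Answer: feedback

Working:
Step 1: combine A2, A3 in series
Step 2: close the feedback loop around A1, (A2*A3)
Step 3: collapse the loop ([A1/(1+A1*(A2*A3))] forward, A4 return)
Step 4: combine [[A1/(1+A1*(A2*A3))]/(1-[A1/(1+A1*(A2*A3))]*A4)], A5 in parallel
At step 2 the group reduced is feedback.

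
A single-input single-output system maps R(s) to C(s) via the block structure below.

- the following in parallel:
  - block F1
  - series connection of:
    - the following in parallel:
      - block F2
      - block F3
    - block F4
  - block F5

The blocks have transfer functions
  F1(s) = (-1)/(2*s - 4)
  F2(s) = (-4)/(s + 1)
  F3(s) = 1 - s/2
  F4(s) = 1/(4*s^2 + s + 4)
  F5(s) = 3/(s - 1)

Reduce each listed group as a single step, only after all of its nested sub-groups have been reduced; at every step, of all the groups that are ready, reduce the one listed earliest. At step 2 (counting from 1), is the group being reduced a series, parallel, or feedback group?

Answer: series

Working:
Step 1. sum the parallel branches F2, F3
Step 2. cascade (F2+F3), F4
Step 3. sum the parallel branches F1, ((F2+F3)*F4), F5
At step 2 the group reduced is series.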